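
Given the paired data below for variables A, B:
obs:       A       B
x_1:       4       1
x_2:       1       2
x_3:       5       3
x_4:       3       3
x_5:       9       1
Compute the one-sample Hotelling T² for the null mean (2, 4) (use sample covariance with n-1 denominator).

Step 1 — sample mean vector:
  mean(A) = (4 + 1 + 5 + 3 + 9) / 5 = 22/5 = 4.4
  mean(B) = (1 + 2 + 3 + 3 + 1) / 5 = 10/5 = 2
  x̄ = (4.4, 2),  deviation x̄ - mu_0 = (4.4, 2) - (2, 4) = (2.4, -2).

Step 2 — sample covariance matrix, S[i,j] = (1/(n-1)) · Σ_k (x_{k,i} - mean_i) · (x_{k,j} - mean_j), divisor n-1 = 4:
  S[A,A] = ((-0.4)·(-0.4) + (-3.4)·(-3.4) + (0.6)·(0.6) + (-1.4)·(-1.4) + (4.6)·(4.6)) / 4 = 35.2/4 = 8.8
  S[A,B] = ((-0.4)·(-1) + (-3.4)·(0) + (0.6)·(1) + (-1.4)·(1) + (4.6)·(-1)) / 4 = -5/4 = -1.25
  S[B,B] = ((-1)·(-1) + (0)·(0) + (1)·(1) + (1)·(1) + (-1)·(-1)) / 4 = 4/4 = 1
  S = [[8.8, -1.25],
 [-1.25, 1]].

Step 3 — invert S. det(S) = 8.8·1 - (-1.25)² = 7.2375.
  S^{-1} = (1/det) · [[d, -b], [-b, a]] = [[0.1382, 0.1727],
 [0.1727, 1.2159]].

Step 4 — quadratic form (x̄ - mu_0)^T · S^{-1} · (x̄ - mu_0):
  S^{-1} · (x̄ - mu_0) = (-0.0138, -2.0173),
  (x̄ - mu_0)^T · [...] = (2.4)·(-0.0138) + (-2)·(-2.0173) = 4.0014.

Step 5 — scale by n: T² = 5 · 4.0014 = 20.0069.

T² ≈ 20.0069


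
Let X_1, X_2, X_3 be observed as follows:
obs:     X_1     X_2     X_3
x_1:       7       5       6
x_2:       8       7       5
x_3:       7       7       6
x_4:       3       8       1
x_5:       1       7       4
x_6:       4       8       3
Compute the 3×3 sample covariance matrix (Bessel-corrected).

Step 1 — column means:
  mean(X_1) = (7 + 8 + 7 + 3 + 1 + 4) / 6 = 30/6 = 5
  mean(X_2) = (5 + 7 + 7 + 8 + 7 + 8) / 6 = 42/6 = 7
  mean(X_3) = (6 + 5 + 6 + 1 + 4 + 3) / 6 = 25/6 = 4.1667

Step 2 — sample covariance S[i,j] = (1/(n-1)) · Σ_k (x_{k,i} - mean_i) · (x_{k,j} - mean_j), with n-1 = 5.
  S[X_1,X_1] = ((2)·(2) + (3)·(3) + (2)·(2) + (-2)·(-2) + (-4)·(-4) + (-1)·(-1)) / 5 = 38/5 = 7.6
  S[X_1,X_2] = ((2)·(-2) + (3)·(0) + (2)·(0) + (-2)·(1) + (-4)·(0) + (-1)·(1)) / 5 = -7/5 = -1.4
  S[X_1,X_3] = ((2)·(1.8333) + (3)·(0.8333) + (2)·(1.8333) + (-2)·(-3.1667) + (-4)·(-0.1667) + (-1)·(-1.1667)) / 5 = 18/5 = 3.6
  S[X_2,X_2] = ((-2)·(-2) + (0)·(0) + (0)·(0) + (1)·(1) + (0)·(0) + (1)·(1)) / 5 = 6/5 = 1.2
  S[X_2,X_3] = ((-2)·(1.8333) + (0)·(0.8333) + (0)·(1.8333) + (1)·(-3.1667) + (0)·(-0.1667) + (1)·(-1.1667)) / 5 = -8/5 = -1.6
  S[X_3,X_3] = ((1.8333)·(1.8333) + (0.8333)·(0.8333) + (1.8333)·(1.8333) + (-3.1667)·(-3.1667) + (-0.1667)·(-0.1667) + (-1.1667)·(-1.1667)) / 5 = 18.8333/5 = 3.7667

S is symmetric (S[j,i] = S[i,j]). Assembling:

S = [[7.6, -1.4, 3.6],
 [-1.4, 1.2, -1.6],
 [3.6, -1.6, 3.7667]]


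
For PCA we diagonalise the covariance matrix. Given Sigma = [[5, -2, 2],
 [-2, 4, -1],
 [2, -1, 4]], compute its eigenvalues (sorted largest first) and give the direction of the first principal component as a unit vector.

Step 1 — characteristic polynomial p(λ) = det(λI - Sigma) = λ³ - tr·λ² + c_1·λ - det, where tr = trace, c_1 = sum of the principal 2×2 minors, det = det(Sigma):
  tr = 5 + 4 + 4 = 13,
  c_1 = (5·4 - (-2)²) + (5·4 - (2)²) + (4·4 - (-1)²) = 16 + 16 + 15 = 47,
  det = 5·(4·4 - (-1)²) - (-2)·((-2)·4 - (-1)·(2)) + (2)·((-2)·(-1) - 4·(2)) = 5·(15) - (-2)·(-6) + (2)·(-6) = 51.
  So p(λ) = λ³ - 13λ² + 47λ - 51.
Step 2 — look for an integer root (rational root theorem: any rational root is an integer divisor of 51). Testing λ = 3:
  p(3) = 27 - 117 + 141 - 51 = 0  ✓
  Dividing out (λ - 3): p(λ) = (λ - 3)(λ² - 10λ + 17).
Step 3 — remaining eigenvalues from the quadratic λ² - 10λ + 17 = 0:
  Δ = 10² - 4·17 = 100 - 68 = 32,  λ = (10 ± √32)/2 = (10 ± 5.6569)/2 ≈ 7.8284 or 2.1716.
  Sorted: λ_1 = 7.8284,  λ_2 = 3,  λ_3 = 2.1716  (check: sum = 13 = tr ✓).

Step 4 — unit eigenvector for λ_1 ≈ 7.8284: v spans the null space of (Sigma - λ_1 I), whose rows are
  r_1 = (-2.8284, -2, 2),  r_2 = (-2, -3.8284, -1),  r_3 = (2, -1, -3.8284).
  v is orthogonal to every row, so take v ∝ r_1 × r_2 = ((-2)·(-1) - (2)·(-3.8284), (2)·(-2) - (-2.8284)·(-1), (-2.8284)·(-3.8284) - (-2)·(-2)) ≈ (9.6569, -6.8284, 6.8284).
  Let u = (9.6569, -6.8284, 6.8284).
  ||u|| = √((9.6569)² + (-6.8284)² + (6.8284)²) = √(186.5097) ≈ 13.6569,  v_1 = u/||u|| ≈ (0.7071, -0.5, 0.5) (||v_1|| = 1).

λ_1 = 7.8284,  λ_2 = 3,  λ_3 = 2.1716;  v_1 ≈ (0.7071, -0.5, 0.5)


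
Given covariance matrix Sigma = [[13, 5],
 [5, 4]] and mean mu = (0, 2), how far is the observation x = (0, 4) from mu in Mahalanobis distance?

Step 1 — centre the observation: (x - mu) = (0, 2).

Step 2 — invert Sigma. det(Sigma) = 13·4 - (5)² = 27.
  Sigma^{-1} = (1/det) · [[d, -b], [-b, a]] = [[0.1481, -0.1852],
 [-0.1852, 0.4815]].

Step 3 — form the quadratic (x - mu)^T · Sigma^{-1} · (x - mu):
  Sigma^{-1} · (x - mu) = (-0.3704, 0.963).
  (x - mu)^T · [Sigma^{-1} · (x - mu)] = (0)·(-0.3704) + (2)·(0.963) = 1.9259.

Step 4 — take square root: d = √(1.9259) ≈ 1.3878.

d(x, mu) = √(1.9259) ≈ 1.3878


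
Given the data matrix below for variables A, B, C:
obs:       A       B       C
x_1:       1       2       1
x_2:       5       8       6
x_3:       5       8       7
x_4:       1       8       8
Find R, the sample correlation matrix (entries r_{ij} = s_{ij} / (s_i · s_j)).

Step 1 — column means:
  mean(A) = (1 + 5 + 5 + 1) / 4 = 12/4 = 3
  mean(B) = (2 + 8 + 8 + 8) / 4 = 26/4 = 6.5
  mean(C) = (1 + 6 + 7 + 8) / 4 = 22/4 = 5.5

Step 2 — sample variances and covariances s[i,j] = (1/(n-1)) · Σ_k (x_{k,i} - mean_i) · (x_{k,j} - mean_j), with n-1 = 3:
  s[A,A] = ((-2)·(-2) + (2)·(2) + (2)·(2) + (-2)·(-2)) / 3 = 16/3 = 5.3333
  s[A,B] = ((-2)·(-4.5) + (2)·(1.5) + (2)·(1.5) + (-2)·(1.5)) / 3 = 12/3 = 4
  s[A,C] = ((-2)·(-4.5) + (2)·(0.5) + (2)·(1.5) + (-2)·(2.5)) / 3 = 8/3 = 2.6667
  s[B,B] = ((-4.5)·(-4.5) + (1.5)·(1.5) + (1.5)·(1.5) + (1.5)·(1.5)) / 3 = 27/3 = 9
  s[B,C] = ((-4.5)·(-4.5) + (1.5)·(0.5) + (1.5)·(1.5) + (1.5)·(2.5)) / 3 = 27/3 = 9
  s[C,C] = ((-4.5)·(-4.5) + (0.5)·(0.5) + (1.5)·(1.5) + (2.5)·(2.5)) / 3 = 29/3 = 9.6667
  Sample standard deviations s_i = √(s[i,i]):
  s(A) = √(5.3333) = 2.3094
  s(B) = √(9) = 3
  s(C) = √(9.6667) = 3.1091

Step 3 — r_{ij} = s_{ij} / (s_i · s_j):
  r[A,A] = 1 (diagonal).
  r[A,B] = 4 / (2.3094 · 3) = 4 / 6.9282 = 0.5774
  r[A,C] = 2.6667 / (2.3094 · 3.1091) = 2.6667 / 7.1802 = 0.3714
  r[B,B] = 1 (diagonal).
  r[B,C] = 9 / (3 · 3.1091) = 9 / 9.3274 = 0.9649
  r[C,C] = 1 (diagonal).

R is symmetric with unit diagonal. Assembling:

R = [[1, 0.5774, 0.3714],
 [0.5774, 1, 0.9649],
 [0.3714, 0.9649, 1]]


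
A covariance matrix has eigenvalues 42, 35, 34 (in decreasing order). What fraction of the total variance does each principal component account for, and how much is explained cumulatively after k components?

Step 1 — total variance = trace(Sigma) = Σ λ_i = 42 + 35 + 34 = 111.

Step 2 — fraction explained by component i = λ_i / Σ λ:
  PC1: 42/111 = 0.3784
  PC2: 35/111 = 0.3153
  PC3: 34/111 = 0.3063

Step 3 — cumulative fraction after k components = (λ_1 + ... + λ_k) / Σ λ:
  k = 1: 42/111 = 0.3784
  k = 2: (42 + 35)/111 = 77/111 = 0.6937
  k = 3: (42 + 35 + 34)/111 = 111/111 = 1

Summary (fraction, with percent):

explained: PC1 0.3784 (37.84%), PC2 0.3153 (31.53%), PC3 0.3063 (30.63%);  cumulative: 0.3784, 0.6937, 1


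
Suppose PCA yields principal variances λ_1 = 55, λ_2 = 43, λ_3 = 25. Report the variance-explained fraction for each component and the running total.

Step 1 — total variance = trace(Sigma) = Σ λ_i = 55 + 43 + 25 = 123.

Step 2 — fraction explained by component i = λ_i / Σ λ:
  PC1: 55/123 = 0.4472
  PC2: 43/123 = 0.3496
  PC3: 25/123 = 0.2033

Step 3 — cumulative fraction after k components = (λ_1 + ... + λ_k) / Σ λ:
  k = 1: 55/123 = 0.4472
  k = 2: (55 + 43)/123 = 98/123 = 0.7967
  k = 3: (55 + 43 + 25)/123 = 123/123 = 1

Summary (fraction, with percent):

explained: PC1 0.4472 (44.72%), PC2 0.3496 (34.96%), PC3 0.2033 (20.33%);  cumulative: 0.4472, 0.7967, 1


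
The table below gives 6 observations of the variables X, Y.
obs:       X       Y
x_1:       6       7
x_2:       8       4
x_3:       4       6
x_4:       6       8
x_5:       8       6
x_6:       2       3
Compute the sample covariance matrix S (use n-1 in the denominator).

Step 1 — column means:
  mean(X) = (6 + 8 + 4 + 6 + 8 + 2) / 6 = 34/6 = 5.6667
  mean(Y) = (7 + 4 + 6 + 8 + 6 + 3) / 6 = 34/6 = 5.6667

Step 2 — sample covariance S[i,j] = (1/(n-1)) · Σ_k (x_{k,i} - mean_i) · (x_{k,j} - mean_j), with n-1 = 5.
  S[X,X] = ((0.3333)·(0.3333) + (2.3333)·(2.3333) + (-1.6667)·(-1.6667) + (0.3333)·(0.3333) + (2.3333)·(2.3333) + (-3.6667)·(-3.6667)) / 5 = 27.3333/5 = 5.4667
  S[X,Y] = ((0.3333)·(1.3333) + (2.3333)·(-1.6667) + (-1.6667)·(0.3333) + (0.3333)·(2.3333) + (2.3333)·(0.3333) + (-3.6667)·(-2.6667)) / 5 = 7.3333/5 = 1.4667
  S[Y,Y] = ((1.3333)·(1.3333) + (-1.6667)·(-1.6667) + (0.3333)·(0.3333) + (2.3333)·(2.3333) + (0.3333)·(0.3333) + (-2.6667)·(-2.6667)) / 5 = 17.3333/5 = 3.4667

S is symmetric (S[j,i] = S[i,j]). Assembling:

S = [[5.4667, 1.4667],
 [1.4667, 3.4667]]


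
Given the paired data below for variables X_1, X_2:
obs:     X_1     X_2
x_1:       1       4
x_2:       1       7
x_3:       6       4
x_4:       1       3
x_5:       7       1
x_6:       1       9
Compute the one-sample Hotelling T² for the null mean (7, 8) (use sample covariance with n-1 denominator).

Step 1 — sample mean vector:
  mean(X_1) = (1 + 1 + 6 + 1 + 7 + 1) / 6 = 17/6 = 2.8333
  mean(X_2) = (4 + 7 + 4 + 3 + 1 + 9) / 6 = 28/6 = 4.6667
  x̄ = (2.8333, 4.6667),  deviation x̄ - mu_0 = (2.8333, 4.6667) - (7, 8) = (-4.1667, -3.3333).

Step 2 — sample covariance matrix, S[i,j] = (1/(n-1)) · Σ_k (x_{k,i} - mean_i) · (x_{k,j} - mean_j), divisor n-1 = 5:
  S[X_1,X_1] = ((-1.8333)·(-1.8333) + (-1.8333)·(-1.8333) + (3.1667)·(3.1667) + (-1.8333)·(-1.8333) + (4.1667)·(4.1667) + (-1.8333)·(-1.8333)) / 5 = 40.8333/5 = 8.1667
  S[X_1,X_2] = ((-1.8333)·(-0.6667) + (-1.8333)·(2.3333) + (3.1667)·(-0.6667) + (-1.8333)·(-1.6667) + (4.1667)·(-3.6667) + (-1.8333)·(4.3333)) / 5 = -25.3333/5 = -5.0667
  S[X_2,X_2] = ((-0.6667)·(-0.6667) + (2.3333)·(2.3333) + (-0.6667)·(-0.6667) + (-1.6667)·(-1.6667) + (-3.6667)·(-3.6667) + (4.3333)·(4.3333)) / 5 = 41.3333/5 = 8.2667
  S = [[8.1667, -5.0667],
 [-5.0667, 8.2667]].

Step 3 — invert S. det(S) = 8.1667·8.2667 - (-5.0667)² = 41.84.
  S^{-1} = (1/det) · [[d, -b], [-b, a]] = [[0.1976, 0.1211],
 [0.1211, 0.1952]].

Step 4 — quadratic form (x̄ - mu_0)^T · S^{-1} · (x̄ - mu_0):
  S^{-1} · (x̄ - mu_0) = (-1.2269, -1.1552),
  (x̄ - mu_0)^T · [...] = (-4.1667)·(-1.2269) + (-3.3333)·(-1.1552) = 8.9627.

Step 5 — scale by n: T² = 6 · 8.9627 = 53.7763.

T² ≈ 53.7763


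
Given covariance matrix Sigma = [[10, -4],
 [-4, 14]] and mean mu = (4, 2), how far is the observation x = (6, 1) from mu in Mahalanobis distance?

Step 1 — centre the observation: (x - mu) = (2, -1).

Step 2 — invert Sigma. det(Sigma) = 10·14 - (-4)² = 124.
  Sigma^{-1} = (1/det) · [[d, -b], [-b, a]] = [[0.1129, 0.0323],
 [0.0323, 0.0806]].

Step 3 — form the quadratic (x - mu)^T · Sigma^{-1} · (x - mu):
  Sigma^{-1} · (x - mu) = (0.1935, -0.0161).
  (x - mu)^T · [Sigma^{-1} · (x - mu)] = (2)·(0.1935) + (-1)·(-0.0161) = 0.4032.

Step 4 — take square root: d = √(0.4032) ≈ 0.635.

d(x, mu) = √(0.4032) ≈ 0.635


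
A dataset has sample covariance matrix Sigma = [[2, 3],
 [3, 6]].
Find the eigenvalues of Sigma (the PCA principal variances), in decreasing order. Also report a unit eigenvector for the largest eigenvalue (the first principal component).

Step 1 — characteristic polynomial of 2×2 Sigma:
  det(Sigma - λI) = λ² - trace · λ + det = 0.
  trace = 2 + 6 = 8, det = 2·6 - (3)² = 3.
Step 2 — discriminant:
  Δ = trace² - 4·det = 64 - 12 = 52.
Step 3 — eigenvalues:
  λ = (trace ± √Δ)/2 = (8 ± 7.2111)/2,
  λ_1 = 7.6056,  λ_2 = 0.3944.

Step 4 — unit eigenvector for λ_1: solve (Sigma - λ_1 I)v = 0. First row:
  (2 - 7.6056)·v_x + (3)·v_y = 0, i.e. (-5.6056)·v_x + (3)·v_y = 0,
  so v ∝ (b, λ_1 - a) = (3, 5.6056) = u.
  ||u|| = √((3)² + (5.6056)²) = √(40.4222) ≈ 6.3578,
  v_1 = u/||u|| ≈ (0.4719, 0.8817) (||v_1|| = 1).

λ_1 = 7.6056,  λ_2 = 0.3944;  v_1 ≈ (0.4719, 0.8817)


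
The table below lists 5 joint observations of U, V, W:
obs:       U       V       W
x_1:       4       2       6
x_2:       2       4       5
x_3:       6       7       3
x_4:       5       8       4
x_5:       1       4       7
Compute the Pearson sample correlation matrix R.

Step 1 — column means:
  mean(U) = (4 + 2 + 6 + 5 + 1) / 5 = 18/5 = 3.6
  mean(V) = (2 + 4 + 7 + 8 + 4) / 5 = 25/5 = 5
  mean(W) = (6 + 5 + 3 + 4 + 7) / 5 = 25/5 = 5

Step 2 — sample variances and covariances s[i,j] = (1/(n-1)) · Σ_k (x_{k,i} - mean_i) · (x_{k,j} - mean_j), with n-1 = 4:
  s[U,U] = ((0.4)·(0.4) + (-1.6)·(-1.6) + (2.4)·(2.4) + (1.4)·(1.4) + (-2.6)·(-2.6)) / 4 = 17.2/4 = 4.3
  s[U,V] = ((0.4)·(-3) + (-1.6)·(-1) + (2.4)·(2) + (1.4)·(3) + (-2.6)·(-1)) / 4 = 12/4 = 3
  s[U,W] = ((0.4)·(1) + (-1.6)·(0) + (2.4)·(-2) + (1.4)·(-1) + (-2.6)·(2)) / 4 = -11/4 = -2.75
  s[V,V] = ((-3)·(-3) + (-1)·(-1) + (2)·(2) + (3)·(3) + (-1)·(-1)) / 4 = 24/4 = 6
  s[V,W] = ((-3)·(1) + (-1)·(0) + (2)·(-2) + (3)·(-1) + (-1)·(2)) / 4 = -12/4 = -3
  s[W,W] = ((1)·(1) + (0)·(0) + (-2)·(-2) + (-1)·(-1) + (2)·(2)) / 4 = 10/4 = 2.5
  Sample standard deviations s_i = √(s[i,i]):
  s(U) = √(4.3) = 2.0736
  s(V) = √(6) = 2.4495
  s(W) = √(2.5) = 1.5811

Step 3 — r_{ij} = s_{ij} / (s_i · s_j):
  r[U,U] = 1 (diagonal).
  r[U,V] = 3 / (2.0736 · 2.4495) = 3 / 5.0794 = 0.5906
  r[U,W] = -2.75 / (2.0736 · 1.5811) = -2.75 / 3.2787 = -0.8387
  r[V,V] = 1 (diagonal).
  r[V,W] = -3 / (2.4495 · 1.5811) = -3 / 3.873 = -0.7746
  r[W,W] = 1 (diagonal).

R is symmetric with unit diagonal. Assembling:

R = [[1, 0.5906, -0.8387],
 [0.5906, 1, -0.7746],
 [-0.8387, -0.7746, 1]]


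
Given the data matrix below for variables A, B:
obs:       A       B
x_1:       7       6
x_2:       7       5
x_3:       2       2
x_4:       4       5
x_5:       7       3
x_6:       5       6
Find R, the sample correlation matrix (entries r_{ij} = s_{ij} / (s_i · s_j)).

Step 1 — column means:
  mean(A) = (7 + 7 + 2 + 4 + 7 + 5) / 6 = 32/6 = 5.3333
  mean(B) = (6 + 5 + 2 + 5 + 3 + 6) / 6 = 27/6 = 4.5

Step 2 — sample variances and covariances s[i,j] = (1/(n-1)) · Σ_k (x_{k,i} - mean_i) · (x_{k,j} - mean_j), with n-1 = 5:
  s[A,A] = ((1.6667)·(1.6667) + (1.6667)·(1.6667) + (-3.3333)·(-3.3333) + (-1.3333)·(-1.3333) + (1.6667)·(1.6667) + (-0.3333)·(-0.3333)) / 5 = 21.3333/5 = 4.2667
  s[A,B] = ((1.6667)·(1.5) + (1.6667)·(0.5) + (-3.3333)·(-2.5) + (-1.3333)·(0.5) + (1.6667)·(-1.5) + (-0.3333)·(1.5)) / 5 = 8/5 = 1.6
  s[B,B] = ((1.5)·(1.5) + (0.5)·(0.5) + (-2.5)·(-2.5) + (0.5)·(0.5) + (-1.5)·(-1.5) + (1.5)·(1.5)) / 5 = 13.5/5 = 2.7
  Sample standard deviations s_i = √(s[i,i]):
  s(A) = √(4.2667) = 2.0656
  s(B) = √(2.7) = 1.6432

Step 3 — r_{ij} = s_{ij} / (s_i · s_j):
  r[A,A] = 1 (diagonal).
  r[A,B] = 1.6 / (2.0656 · 1.6432) = 1.6 / 3.3941 = 0.4714
  r[B,B] = 1 (diagonal).

R is symmetric with unit diagonal. Assembling:

R = [[1, 0.4714],
 [0.4714, 1]]


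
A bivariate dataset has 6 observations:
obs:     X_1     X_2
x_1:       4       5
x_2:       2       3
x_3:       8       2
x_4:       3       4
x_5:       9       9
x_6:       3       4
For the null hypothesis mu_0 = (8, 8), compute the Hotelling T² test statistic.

Step 1 — sample mean vector:
  mean(X_1) = (4 + 2 + 8 + 3 + 9 + 3) / 6 = 29/6 = 4.8333
  mean(X_2) = (5 + 3 + 2 + 4 + 9 + 4) / 6 = 27/6 = 4.5
  x̄ = (4.8333, 4.5),  deviation x̄ - mu_0 = (4.8333, 4.5) - (8, 8) = (-3.1667, -3.5).

Step 2 — sample covariance matrix, S[i,j] = (1/(n-1)) · Σ_k (x_{k,i} - mean_i) · (x_{k,j} - mean_j), divisor n-1 = 5:
  S[X_1,X_1] = ((-0.8333)·(-0.8333) + (-2.8333)·(-2.8333) + (3.1667)·(3.1667) + (-1.8333)·(-1.8333) + (4.1667)·(4.1667) + (-1.8333)·(-1.8333)) / 5 = 42.8333/5 = 8.5667
  S[X_1,X_2] = ((-0.8333)·(0.5) + (-2.8333)·(-1.5) + (3.1667)·(-2.5) + (-1.8333)·(-0.5) + (4.1667)·(4.5) + (-1.8333)·(-0.5)) / 5 = 16.5/5 = 3.3
  S[X_2,X_2] = ((0.5)·(0.5) + (-1.5)·(-1.5) + (-2.5)·(-2.5) + (-0.5)·(-0.5) + (4.5)·(4.5) + (-0.5)·(-0.5)) / 5 = 29.5/5 = 5.9
  S = [[8.5667, 3.3],
 [3.3, 5.9]].

Step 3 — invert S. det(S) = 8.5667·5.9 - (3.3)² = 39.6533.
  S^{-1} = (1/det) · [[d, -b], [-b, a]] = [[0.1488, -0.0832],
 [-0.0832, 0.216]].

Step 4 — quadratic form (x̄ - mu_0)^T · S^{-1} · (x̄ - mu_0):
  S^{-1} · (x̄ - mu_0) = (-0.1799, -0.4926),
  (x̄ - mu_0)^T · [...] = (-3.1667)·(-0.1799) + (-3.5)·(-0.4926) = 2.2938.

Step 5 — scale by n: T² = 6 · 2.2938 = 13.7626.

T² ≈ 13.7626


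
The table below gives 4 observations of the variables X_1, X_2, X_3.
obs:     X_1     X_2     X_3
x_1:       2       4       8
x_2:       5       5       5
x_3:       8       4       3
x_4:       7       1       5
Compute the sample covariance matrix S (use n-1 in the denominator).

Step 1 — column means:
  mean(X_1) = (2 + 5 + 8 + 7) / 4 = 22/4 = 5.5
  mean(X_2) = (4 + 5 + 4 + 1) / 4 = 14/4 = 3.5
  mean(X_3) = (8 + 5 + 3 + 5) / 4 = 21/4 = 5.25

Step 2 — sample covariance S[i,j] = (1/(n-1)) · Σ_k (x_{k,i} - mean_i) · (x_{k,j} - mean_j), with n-1 = 3.
  S[X_1,X_1] = ((-3.5)·(-3.5) + (-0.5)·(-0.5) + (2.5)·(2.5) + (1.5)·(1.5)) / 3 = 21/3 = 7
  S[X_1,X_2] = ((-3.5)·(0.5) + (-0.5)·(1.5) + (2.5)·(0.5) + (1.5)·(-2.5)) / 3 = -5/3 = -1.6667
  S[X_1,X_3] = ((-3.5)·(2.75) + (-0.5)·(-0.25) + (2.5)·(-2.25) + (1.5)·(-0.25)) / 3 = -15.5/3 = -5.1667
  S[X_2,X_2] = ((0.5)·(0.5) + (1.5)·(1.5) + (0.5)·(0.5) + (-2.5)·(-2.5)) / 3 = 9/3 = 3
  S[X_2,X_3] = ((0.5)·(2.75) + (1.5)·(-0.25) + (0.5)·(-2.25) + (-2.5)·(-0.25)) / 3 = 0.5/3 = 0.1667
  S[X_3,X_3] = ((2.75)·(2.75) + (-0.25)·(-0.25) + (-2.25)·(-2.25) + (-0.25)·(-0.25)) / 3 = 12.75/3 = 4.25

S is symmetric (S[j,i] = S[i,j]). Assembling:

S = [[7, -1.6667, -5.1667],
 [-1.6667, 3, 0.1667],
 [-5.1667, 0.1667, 4.25]]


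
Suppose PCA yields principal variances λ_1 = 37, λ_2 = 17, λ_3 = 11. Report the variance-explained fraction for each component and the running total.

Step 1 — total variance = trace(Sigma) = Σ λ_i = 37 + 17 + 11 = 65.

Step 2 — fraction explained by component i = λ_i / Σ λ:
  PC1: 37/65 = 0.5692
  PC2: 17/65 = 0.2615
  PC3: 11/65 = 0.1692

Step 3 — cumulative fraction after k components = (λ_1 + ... + λ_k) / Σ λ:
  k = 1: 37/65 = 0.5692
  k = 2: (37 + 17)/65 = 54/65 = 0.8308
  k = 3: (37 + 17 + 11)/65 = 65/65 = 1

Summary (fraction, with percent):

explained: PC1 0.5692 (56.92%), PC2 0.2615 (26.15%), PC3 0.1692 (16.92%);  cumulative: 0.5692, 0.8308, 1


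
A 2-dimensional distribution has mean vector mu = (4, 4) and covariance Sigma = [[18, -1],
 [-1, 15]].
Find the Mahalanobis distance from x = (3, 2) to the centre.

Step 1 — centre the observation: (x - mu) = (-1, -2).

Step 2 — invert Sigma. det(Sigma) = 18·15 - (-1)² = 269.
  Sigma^{-1} = (1/det) · [[d, -b], [-b, a]] = [[0.0558, 0.0037],
 [0.0037, 0.0669]].

Step 3 — form the quadratic (x - mu)^T · Sigma^{-1} · (x - mu):
  Sigma^{-1} · (x - mu) = (-0.0632, -0.1375).
  (x - mu)^T · [Sigma^{-1} · (x - mu)] = (-1)·(-0.0632) + (-2)·(-0.1375) = 0.3383.

Step 4 — take square root: d = √(0.3383) ≈ 0.5816.

d(x, mu) = √(0.3383) ≈ 0.5816


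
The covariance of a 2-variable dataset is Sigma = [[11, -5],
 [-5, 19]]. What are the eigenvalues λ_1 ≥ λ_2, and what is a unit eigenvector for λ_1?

Step 1 — characteristic polynomial of 2×2 Sigma:
  det(Sigma - λI) = λ² - trace · λ + det = 0.
  trace = 11 + 19 = 30, det = 11·19 - (-5)² = 184.
Step 2 — discriminant:
  Δ = trace² - 4·det = 900 - 736 = 164.
Step 3 — eigenvalues:
  λ = (trace ± √Δ)/2 = (30 ± 12.8062)/2,
  λ_1 = 21.4031,  λ_2 = 8.5969.

Step 4 — unit eigenvector for λ_1: solve (Sigma - λ_1 I)v = 0. First row:
  (11 - 21.4031)·v_x + (-5)·v_y = 0, i.e. (-10.4031)·v_x + (-5)·v_y = 0,
  so v ∝ (b, λ_1 - a) = (-5, 10.4031); multiply by -1 so the first entry is positive: u = (5, -10.4031).
  ||u|| = √((5)² + (-10.4031)²) = √(133.225) ≈ 11.5423,
  v_1 = u/||u|| ≈ (0.4332, -0.9013) (||v_1|| = 1).

λ_1 = 21.4031,  λ_2 = 8.5969;  v_1 ≈ (0.4332, -0.9013)


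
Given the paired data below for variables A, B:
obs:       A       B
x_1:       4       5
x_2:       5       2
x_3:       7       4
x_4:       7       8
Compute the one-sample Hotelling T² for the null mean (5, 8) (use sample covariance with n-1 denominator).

Step 1 — sample mean vector:
  mean(A) = (4 + 5 + 7 + 7) / 4 = 23/4 = 5.75
  mean(B) = (5 + 2 + 4 + 8) / 4 = 19/4 = 4.75
  x̄ = (5.75, 4.75),  deviation x̄ - mu_0 = (5.75, 4.75) - (5, 8) = (0.75, -3.25).

Step 2 — sample covariance matrix, S[i,j] = (1/(n-1)) · Σ_k (x_{k,i} - mean_i) · (x_{k,j} - mean_j), divisor n-1 = 3:
  S[A,A] = ((-1.75)·(-1.75) + (-0.75)·(-0.75) + (1.25)·(1.25) + (1.25)·(1.25)) / 3 = 6.75/3 = 2.25
  S[A,B] = ((-1.75)·(0.25) + (-0.75)·(-2.75) + (1.25)·(-0.75) + (1.25)·(3.25)) / 3 = 4.75/3 = 1.5833
  S[B,B] = ((0.25)·(0.25) + (-2.75)·(-2.75) + (-0.75)·(-0.75) + (3.25)·(3.25)) / 3 = 18.75/3 = 6.25
  S = [[2.25, 1.5833],
 [1.5833, 6.25]].

Step 3 — invert S. det(S) = 2.25·6.25 - (1.5833)² = 11.5556.
  S^{-1} = (1/det) · [[d, -b], [-b, a]] = [[0.5409, -0.137],
 [-0.137, 0.1947]].

Step 4 — quadratic form (x̄ - mu_0)^T · S^{-1} · (x̄ - mu_0):
  S^{-1} · (x̄ - mu_0) = (0.851, -0.7356),
  (x̄ - mu_0)^T · [...] = (0.75)·(0.851) + (-3.25)·(-0.7356) = 3.0288.

Step 5 — scale by n: T² = 4 · 3.0288 = 12.1154.

T² ≈ 12.1154


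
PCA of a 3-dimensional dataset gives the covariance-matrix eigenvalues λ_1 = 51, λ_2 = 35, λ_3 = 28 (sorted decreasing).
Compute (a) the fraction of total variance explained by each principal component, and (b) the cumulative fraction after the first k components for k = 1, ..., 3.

Step 1 — total variance = trace(Sigma) = Σ λ_i = 51 + 35 + 28 = 114.

Step 2 — fraction explained by component i = λ_i / Σ λ:
  PC1: 51/114 = 0.4474
  PC2: 35/114 = 0.307
  PC3: 28/114 = 0.2456

Step 3 — cumulative fraction after k components = (λ_1 + ... + λ_k) / Σ λ:
  k = 1: 51/114 = 0.4474
  k = 2: (51 + 35)/114 = 86/114 = 0.7544
  k = 3: (51 + 35 + 28)/114 = 114/114 = 1

Summary (fraction, with percent):

explained: PC1 0.4474 (44.74%), PC2 0.307 (30.7%), PC3 0.2456 (24.56%);  cumulative: 0.4474, 0.7544, 1


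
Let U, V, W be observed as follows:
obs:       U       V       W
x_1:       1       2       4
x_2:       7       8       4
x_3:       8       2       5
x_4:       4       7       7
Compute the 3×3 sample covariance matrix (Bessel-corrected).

Step 1 — column means:
  mean(U) = (1 + 7 + 8 + 4) / 4 = 20/4 = 5
  mean(V) = (2 + 8 + 2 + 7) / 4 = 19/4 = 4.75
  mean(W) = (4 + 4 + 5 + 7) / 4 = 20/4 = 5

Step 2 — sample covariance S[i,j] = (1/(n-1)) · Σ_k (x_{k,i} - mean_i) · (x_{k,j} - mean_j), with n-1 = 3.
  S[U,U] = ((-4)·(-4) + (2)·(2) + (3)·(3) + (-1)·(-1)) / 3 = 30/3 = 10
  S[U,V] = ((-4)·(-2.75) + (2)·(3.25) + (3)·(-2.75) + (-1)·(2.25)) / 3 = 7/3 = 2.3333
  S[U,W] = ((-4)·(-1) + (2)·(-1) + (3)·(0) + (-1)·(2)) / 3 = 0/3 = 0
  S[V,V] = ((-2.75)·(-2.75) + (3.25)·(3.25) + (-2.75)·(-2.75) + (2.25)·(2.25)) / 3 = 30.75/3 = 10.25
  S[V,W] = ((-2.75)·(-1) + (3.25)·(-1) + (-2.75)·(0) + (2.25)·(2)) / 3 = 4/3 = 1.3333
  S[W,W] = ((-1)·(-1) + (-1)·(-1) + (0)·(0) + (2)·(2)) / 3 = 6/3 = 2

S is symmetric (S[j,i] = S[i,j]). Assembling:

S = [[10, 2.3333, 0],
 [2.3333, 10.25, 1.3333],
 [0, 1.3333, 2]]


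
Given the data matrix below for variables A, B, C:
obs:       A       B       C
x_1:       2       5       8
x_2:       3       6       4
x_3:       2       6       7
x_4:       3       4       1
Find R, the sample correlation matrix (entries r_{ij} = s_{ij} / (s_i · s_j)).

Step 1 — column means:
  mean(A) = (2 + 3 + 2 + 3) / 4 = 10/4 = 2.5
  mean(B) = (5 + 6 + 6 + 4) / 4 = 21/4 = 5.25
  mean(C) = (8 + 4 + 7 + 1) / 4 = 20/4 = 5

Step 2 — sample variances and covariances s[i,j] = (1/(n-1)) · Σ_k (x_{k,i} - mean_i) · (x_{k,j} - mean_j), with n-1 = 3:
  s[A,A] = ((-0.5)·(-0.5) + (0.5)·(0.5) + (-0.5)·(-0.5) + (0.5)·(0.5)) / 3 = 1/3 = 0.3333
  s[A,B] = ((-0.5)·(-0.25) + (0.5)·(0.75) + (-0.5)·(0.75) + (0.5)·(-1.25)) / 3 = -0.5/3 = -0.1667
  s[A,C] = ((-0.5)·(3) + (0.5)·(-1) + (-0.5)·(2) + (0.5)·(-4)) / 3 = -5/3 = -1.6667
  s[B,B] = ((-0.25)·(-0.25) + (0.75)·(0.75) + (0.75)·(0.75) + (-1.25)·(-1.25)) / 3 = 2.75/3 = 0.9167
  s[B,C] = ((-0.25)·(3) + (0.75)·(-1) + (0.75)·(2) + (-1.25)·(-4)) / 3 = 5/3 = 1.6667
  s[C,C] = ((3)·(3) + (-1)·(-1) + (2)·(2) + (-4)·(-4)) / 3 = 30/3 = 10
  Sample standard deviations s_i = √(s[i,i]):
  s(A) = √(0.3333) = 0.5774
  s(B) = √(0.9167) = 0.9574
  s(C) = √(10) = 3.1623

Step 3 — r_{ij} = s_{ij} / (s_i · s_j):
  r[A,A] = 1 (diagonal).
  r[A,B] = -0.1667 / (0.5774 · 0.9574) = -0.1667 / 0.5528 = -0.3015
  r[A,C] = -1.6667 / (0.5774 · 3.1623) = -1.6667 / 1.8257 = -0.9129
  r[B,B] = 1 (diagonal).
  r[B,C] = 1.6667 / (0.9574 · 3.1623) = 1.6667 / 3.0277 = 0.5505
  r[C,C] = 1 (diagonal).

R is symmetric with unit diagonal. Assembling:

R = [[1, -0.3015, -0.9129],
 [-0.3015, 1, 0.5505],
 [-0.9129, 0.5505, 1]]


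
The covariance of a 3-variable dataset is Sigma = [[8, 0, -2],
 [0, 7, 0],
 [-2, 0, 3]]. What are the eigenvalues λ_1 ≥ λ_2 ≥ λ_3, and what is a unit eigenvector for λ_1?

Step 1 — characteristic polynomial p(λ) = det(λI - Sigma) = λ³ - tr·λ² + c_1·λ - det, where tr = trace, c_1 = sum of the principal 2×2 minors, det = det(Sigma):
  tr = 8 + 7 + 3 = 18,
  c_1 = (8·7 - (0)²) + (8·3 - (-2)²) + (7·3 - (0)²) = 56 + 20 + 21 = 97,
  det = 8·(7·3 - (0)²) - (0)·((0)·3 - (0)·(-2)) + (-2)·((0)·(0) - 7·(-2)) = 8·(21) - (0)·(0) + (-2)·(14) = 140.
  So p(λ) = λ³ - 18λ² + 97λ - 140.
Step 2 — look for an integer root (rational root theorem: any rational root is an integer divisor of 140). Testing λ = 7:
  p(7) = 343 - 882 + 679 - 140 = 0  ✓
  Dividing out (λ - 7): p(λ) = (λ - 7)(λ² - 11λ + 20).
Step 3 — remaining eigenvalues from the quadratic λ² - 11λ + 20 = 0:
  Δ = 11² - 4·20 = 121 - 80 = 41,  λ = (11 ± √41)/2 = (11 ± 6.4031)/2 ≈ 8.7016 or 2.2984.
  Sorted: λ_1 = 8.7016,  λ_2 = 7,  λ_3 = 2.2984  (check: sum = 18 = tr ✓).

Step 4 — unit eigenvector for λ_1 ≈ 8.7016: v spans the null space of (Sigma - λ_1 I), whose rows are
  r_1 = (-0.7016, 0, -2),  r_2 = (0, -1.7016, 0),  r_3 = (-2, 0, -5.7016).
  v is orthogonal to every row, so take v ∝ r_1 × r_2 = ((0)·(0) - (-2)·(-1.7016), (-2)·(0) - (-0.7016)·(0), (-0.7016)·(-1.7016) - (0)·(0)) ≈ (-3.4031, 0, 1.1938).
  Rescale (multiply by -1 so the first nonzero entry is positive): u = (3.4031, 0, -1.1938).
  ||u|| = √((3.4031)² + (0)² + (-1.1938)²) = √(13.0063) ≈ 3.6064,  v_1 = u/||u|| ≈ (0.9436, 0, -0.331) (||v_1|| = 1).

λ_1 = 8.7016,  λ_2 = 7,  λ_3 = 2.2984;  v_1 ≈ (0.9436, 0, -0.331)


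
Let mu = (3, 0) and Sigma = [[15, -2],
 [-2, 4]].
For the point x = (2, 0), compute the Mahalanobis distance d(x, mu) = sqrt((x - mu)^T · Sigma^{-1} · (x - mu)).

Step 1 — centre the observation: (x - mu) = (-1, 0).

Step 2 — invert Sigma. det(Sigma) = 15·4 - (-2)² = 56.
  Sigma^{-1} = (1/det) · [[d, -b], [-b, a]] = [[0.0714, 0.0357],
 [0.0357, 0.2679]].

Step 3 — form the quadratic (x - mu)^T · Sigma^{-1} · (x - mu):
  Sigma^{-1} · (x - mu) = (-0.0714, -0.0357).
  (x - mu)^T · [Sigma^{-1} · (x - mu)] = (-1)·(-0.0714) + (0)·(-0.0357) = 0.0714.

Step 4 — take square root: d = √(0.0714) ≈ 0.2673.

d(x, mu) = √(0.0714) ≈ 0.2673


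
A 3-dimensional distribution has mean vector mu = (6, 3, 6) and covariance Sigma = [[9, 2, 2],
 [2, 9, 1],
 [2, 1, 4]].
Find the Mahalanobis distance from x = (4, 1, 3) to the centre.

Step 1 — centre the observation: (x - mu) = (-2, -2, -3).

Step 2 — invert Sigma (cofactor / det for 3×3, or solve directly):
  Sigma^{-1} = [[0.1292, -0.0221, -0.059],
 [-0.0221, 0.1181, -0.0185],
 [-0.059, -0.0185, 0.2841]].

Step 3 — form the quadratic (x - mu)^T · Sigma^{-1} · (x - mu):
  Sigma^{-1} · (x - mu) = (-0.0369, -0.1365, -0.6974).
  (x - mu)^T · [Sigma^{-1} · (x - mu)] = (-2)·(-0.0369) + (-2)·(-0.1365) + (-3)·(-0.6974) = 2.4391.

Step 4 — take square root: d = √(2.4391) ≈ 1.5618.

d(x, mu) = √(2.4391) ≈ 1.5618


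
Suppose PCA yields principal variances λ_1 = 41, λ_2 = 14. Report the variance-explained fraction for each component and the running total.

Step 1 — total variance = trace(Sigma) = Σ λ_i = 41 + 14 = 55.

Step 2 — fraction explained by component i = λ_i / Σ λ:
  PC1: 41/55 = 0.7455
  PC2: 14/55 = 0.2545

Step 3 — cumulative fraction after k components = (λ_1 + ... + λ_k) / Σ λ:
  k = 1: 41/55 = 0.7455
  k = 2: (41 + 14)/55 = 55/55 = 1

Summary (fraction, with percent):

explained: PC1 0.7455 (74.55%), PC2 0.2545 (25.45%);  cumulative: 0.7455, 1


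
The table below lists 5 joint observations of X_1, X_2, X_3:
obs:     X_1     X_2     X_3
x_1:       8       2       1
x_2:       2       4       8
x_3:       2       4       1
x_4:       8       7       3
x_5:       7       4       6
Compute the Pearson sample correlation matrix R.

Step 1 — column means:
  mean(X_1) = (8 + 2 + 2 + 8 + 7) / 5 = 27/5 = 5.4
  mean(X_2) = (2 + 4 + 4 + 7 + 4) / 5 = 21/5 = 4.2
  mean(X_3) = (1 + 8 + 1 + 3 + 6) / 5 = 19/5 = 3.8

Step 2 — sample variances and covariances s[i,j] = (1/(n-1)) · Σ_k (x_{k,i} - mean_i) · (x_{k,j} - mean_j), with n-1 = 4:
  s[X_1,X_1] = ((2.6)·(2.6) + (-3.4)·(-3.4) + (-3.4)·(-3.4) + (2.6)·(2.6) + (1.6)·(1.6)) / 4 = 39.2/4 = 9.8
  s[X_1,X_2] = ((2.6)·(-2.2) + (-3.4)·(-0.2) + (-3.4)·(-0.2) + (2.6)·(2.8) + (1.6)·(-0.2)) / 4 = 2.6/4 = 0.65
  s[X_1,X_3] = ((2.6)·(-2.8) + (-3.4)·(4.2) + (-3.4)·(-2.8) + (2.6)·(-0.8) + (1.6)·(2.2)) / 4 = -10.6/4 = -2.65
  s[X_2,X_2] = ((-2.2)·(-2.2) + (-0.2)·(-0.2) + (-0.2)·(-0.2) + (2.8)·(2.8) + (-0.2)·(-0.2)) / 4 = 12.8/4 = 3.2
  s[X_2,X_3] = ((-2.2)·(-2.8) + (-0.2)·(4.2) + (-0.2)·(-2.8) + (2.8)·(-0.8) + (-0.2)·(2.2)) / 4 = 3.2/4 = 0.8
  s[X_3,X_3] = ((-2.8)·(-2.8) + (4.2)·(4.2) + (-2.8)·(-2.8) + (-0.8)·(-0.8) + (2.2)·(2.2)) / 4 = 38.8/4 = 9.7
  Sample standard deviations s_i = √(s[i,i]):
  s(X_1) = √(9.8) = 3.1305
  s(X_2) = √(3.2) = 1.7889
  s(X_3) = √(9.7) = 3.1145

Step 3 — r_{ij} = s_{ij} / (s_i · s_j):
  r[X_1,X_1] = 1 (diagonal).
  r[X_1,X_2] = 0.65 / (3.1305 · 1.7889) = 0.65 / 5.6 = 0.1161
  r[X_1,X_3] = -2.65 / (3.1305 · 3.1145) = -2.65 / 9.7499 = -0.2718
  r[X_2,X_2] = 1 (diagonal).
  r[X_2,X_3] = 0.8 / (1.7889 · 3.1145) = 0.8 / 5.5714 = 0.1436
  r[X_3,X_3] = 1 (diagonal).

R is symmetric with unit diagonal. Assembling:

R = [[1, 0.1161, -0.2718],
 [0.1161, 1, 0.1436],
 [-0.2718, 0.1436, 1]]


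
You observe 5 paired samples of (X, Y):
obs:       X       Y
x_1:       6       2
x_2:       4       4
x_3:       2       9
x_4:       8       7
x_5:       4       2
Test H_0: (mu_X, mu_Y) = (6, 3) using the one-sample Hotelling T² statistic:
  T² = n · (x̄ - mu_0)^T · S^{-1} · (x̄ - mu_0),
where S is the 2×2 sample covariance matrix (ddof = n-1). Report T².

Step 1 — sample mean vector:
  mean(X) = (6 + 4 + 2 + 8 + 4) / 5 = 24/5 = 4.8
  mean(Y) = (2 + 4 + 9 + 7 + 2) / 5 = 24/5 = 4.8
  x̄ = (4.8, 4.8),  deviation x̄ - mu_0 = (4.8, 4.8) - (6, 3) = (-1.2, 1.8).

Step 2 — sample covariance matrix, S[i,j] = (1/(n-1)) · Σ_k (x_{k,i} - mean_i) · (x_{k,j} - mean_j), divisor n-1 = 4:
  S[X,X] = ((1.2)·(1.2) + (-0.8)·(-0.8) + (-2.8)·(-2.8) + (3.2)·(3.2) + (-0.8)·(-0.8)) / 4 = 20.8/4 = 5.2
  S[X,Y] = ((1.2)·(-2.8) + (-0.8)·(-0.8) + (-2.8)·(4.2) + (3.2)·(2.2) + (-0.8)·(-2.8)) / 4 = -5.2/4 = -1.3
  S[Y,Y] = ((-2.8)·(-2.8) + (-0.8)·(-0.8) + (4.2)·(4.2) + (2.2)·(2.2) + (-2.8)·(-2.8)) / 4 = 38.8/4 = 9.7
  S = [[5.2, -1.3],
 [-1.3, 9.7]].

Step 3 — invert S. det(S) = 5.2·9.7 - (-1.3)² = 48.75.
  S^{-1} = (1/det) · [[d, -b], [-b, a]] = [[0.199, 0.0267],
 [0.0267, 0.1067]].

Step 4 — quadratic form (x̄ - mu_0)^T · S^{-1} · (x̄ - mu_0):
  S^{-1} · (x̄ - mu_0) = (-0.1908, 0.16),
  (x̄ - mu_0)^T · [...] = (-1.2)·(-0.1908) + (1.8)·(0.16) = 0.5169.

Step 5 — scale by n: T² = 5 · 0.5169 = 2.5846.

T² ≈ 2.5846


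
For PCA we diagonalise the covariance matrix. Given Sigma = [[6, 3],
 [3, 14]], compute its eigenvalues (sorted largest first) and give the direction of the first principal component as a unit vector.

Step 1 — characteristic polynomial of 2×2 Sigma:
  det(Sigma - λI) = λ² - trace · λ + det = 0.
  trace = 6 + 14 = 20, det = 6·14 - (3)² = 75.
Step 2 — discriminant:
  Δ = trace² - 4·det = 400 - 300 = 100.
Step 3 — eigenvalues:
  λ = (trace ± √Δ)/2 = (20 ± 10)/2,
  λ_1 = 15,  λ_2 = 5.

Step 4 — unit eigenvector for λ_1: solve (Sigma - λ_1 I)v = 0. First row:
  (6 - 15)·v_x + (3)·v_y = 0, i.e. (-9)·v_x + (3)·v_y = 0,
  so v ∝ (b, λ_1 - a) = (3, 9) = u.
  ||u|| = √((3)² + (9)²) = √(90) ≈ 9.4868,
  v_1 = u/||u|| ≈ (0.3162, 0.9487) (||v_1|| = 1).

λ_1 = 15,  λ_2 = 5;  v_1 ≈ (0.3162, 0.9487)


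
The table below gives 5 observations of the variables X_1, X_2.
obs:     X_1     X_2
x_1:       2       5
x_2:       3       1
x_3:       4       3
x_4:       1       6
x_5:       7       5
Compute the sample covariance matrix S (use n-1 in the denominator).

Step 1 — column means:
  mean(X_1) = (2 + 3 + 4 + 1 + 7) / 5 = 17/5 = 3.4
  mean(X_2) = (5 + 1 + 3 + 6 + 5) / 5 = 20/5 = 4

Step 2 — sample covariance S[i,j] = (1/(n-1)) · Σ_k (x_{k,i} - mean_i) · (x_{k,j} - mean_j), with n-1 = 4.
  S[X_1,X_1] = ((-1.4)·(-1.4) + (-0.4)·(-0.4) + (0.6)·(0.6) + (-2.4)·(-2.4) + (3.6)·(3.6)) / 4 = 21.2/4 = 5.3
  S[X_1,X_2] = ((-1.4)·(1) + (-0.4)·(-3) + (0.6)·(-1) + (-2.4)·(2) + (3.6)·(1)) / 4 = -2/4 = -0.5
  S[X_2,X_2] = ((1)·(1) + (-3)·(-3) + (-1)·(-1) + (2)·(2) + (1)·(1)) / 4 = 16/4 = 4

S is symmetric (S[j,i] = S[i,j]). Assembling:

S = [[5.3, -0.5],
 [-0.5, 4]]


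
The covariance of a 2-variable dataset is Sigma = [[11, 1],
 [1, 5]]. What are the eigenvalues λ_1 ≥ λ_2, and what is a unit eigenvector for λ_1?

Step 1 — characteristic polynomial of 2×2 Sigma:
  det(Sigma - λI) = λ² - trace · λ + det = 0.
  trace = 11 + 5 = 16, det = 11·5 - (1)² = 54.
Step 2 — discriminant:
  Δ = trace² - 4·det = 256 - 216 = 40.
Step 3 — eigenvalues:
  λ = (trace ± √Δ)/2 = (16 ± 6.3246)/2,
  λ_1 = 11.1623,  λ_2 = 4.8377.

Step 4 — unit eigenvector for λ_1: solve (Sigma - λ_1 I)v = 0. First row:
  (11 - 11.1623)·v_x + (1)·v_y = 0, i.e. (-0.1623)·v_x + (1)·v_y = 0,
  so v ∝ (b, λ_1 - a) = (1, 0.1623) = u.
  ||u|| = √((1)² + (0.1623)²) = √(1.0263) ≈ 1.0131,
  v_1 = u/||u|| ≈ (0.9871, 0.1602) (||v_1|| = 1).

λ_1 = 11.1623,  λ_2 = 4.8377;  v_1 ≈ (0.9871, 0.1602)


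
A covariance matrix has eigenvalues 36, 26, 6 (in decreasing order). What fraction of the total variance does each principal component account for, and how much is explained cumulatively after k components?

Step 1 — total variance = trace(Sigma) = Σ λ_i = 36 + 26 + 6 = 68.

Step 2 — fraction explained by component i = λ_i / Σ λ:
  PC1: 36/68 = 0.5294
  PC2: 26/68 = 0.3824
  PC3: 6/68 = 0.0882

Step 3 — cumulative fraction after k components = (λ_1 + ... + λ_k) / Σ λ:
  k = 1: 36/68 = 0.5294
  k = 2: (36 + 26)/68 = 62/68 = 0.9118
  k = 3: (36 + 26 + 6)/68 = 68/68 = 1

Summary (fraction, with percent):

explained: PC1 0.5294 (52.94%), PC2 0.3824 (38.24%), PC3 0.0882 (8.82%);  cumulative: 0.5294, 0.9118, 1


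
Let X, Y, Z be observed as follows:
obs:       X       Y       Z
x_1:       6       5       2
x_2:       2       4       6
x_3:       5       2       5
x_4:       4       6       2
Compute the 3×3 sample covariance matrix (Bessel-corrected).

Step 1 — column means:
  mean(X) = (6 + 2 + 5 + 4) / 4 = 17/4 = 4.25
  mean(Y) = (5 + 4 + 2 + 6) / 4 = 17/4 = 4.25
  mean(Z) = (2 + 6 + 5 + 2) / 4 = 15/4 = 3.75

Step 2 — sample covariance S[i,j] = (1/(n-1)) · Σ_k (x_{k,i} - mean_i) · (x_{k,j} - mean_j), with n-1 = 3.
  S[X,X] = ((1.75)·(1.75) + (-2.25)·(-2.25) + (0.75)·(0.75) + (-0.25)·(-0.25)) / 3 = 8.75/3 = 2.9167
  S[X,Y] = ((1.75)·(0.75) + (-2.25)·(-0.25) + (0.75)·(-2.25) + (-0.25)·(1.75)) / 3 = -0.25/3 = -0.0833
  S[X,Z] = ((1.75)·(-1.75) + (-2.25)·(2.25) + (0.75)·(1.25) + (-0.25)·(-1.75)) / 3 = -6.75/3 = -2.25
  S[Y,Y] = ((0.75)·(0.75) + (-0.25)·(-0.25) + (-2.25)·(-2.25) + (1.75)·(1.75)) / 3 = 8.75/3 = 2.9167
  S[Y,Z] = ((0.75)·(-1.75) + (-0.25)·(2.25) + (-2.25)·(1.25) + (1.75)·(-1.75)) / 3 = -7.75/3 = -2.5833
  S[Z,Z] = ((-1.75)·(-1.75) + (2.25)·(2.25) + (1.25)·(1.25) + (-1.75)·(-1.75)) / 3 = 12.75/3 = 4.25

S is symmetric (S[j,i] = S[i,j]). Assembling:

S = [[2.9167, -0.0833, -2.25],
 [-0.0833, 2.9167, -2.5833],
 [-2.25, -2.5833, 4.25]]


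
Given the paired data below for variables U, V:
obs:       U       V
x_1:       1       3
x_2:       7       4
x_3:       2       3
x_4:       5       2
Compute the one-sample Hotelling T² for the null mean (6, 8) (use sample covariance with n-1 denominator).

Step 1 — sample mean vector:
  mean(U) = (1 + 7 + 2 + 5) / 4 = 15/4 = 3.75
  mean(V) = (3 + 4 + 3 + 2) / 4 = 12/4 = 3
  x̄ = (3.75, 3),  deviation x̄ - mu_0 = (3.75, 3) - (6, 8) = (-2.25, -5).

Step 2 — sample covariance matrix, S[i,j] = (1/(n-1)) · Σ_k (x_{k,i} - mean_i) · (x_{k,j} - mean_j), divisor n-1 = 3:
  S[U,U] = ((-2.75)·(-2.75) + (3.25)·(3.25) + (-1.75)·(-1.75) + (1.25)·(1.25)) / 3 = 22.75/3 = 7.5833
  S[U,V] = ((-2.75)·(0) + (3.25)·(1) + (-1.75)·(0) + (1.25)·(-1)) / 3 = 2/3 = 0.6667
  S[V,V] = ((0)·(0) + (1)·(1) + (0)·(0) + (-1)·(-1)) / 3 = 2/3 = 0.6667
  S = [[7.5833, 0.6667],
 [0.6667, 0.6667]].

Step 3 — invert S. det(S) = 7.5833·0.6667 - (0.6667)² = 4.6111.
  S^{-1} = (1/det) · [[d, -b], [-b, a]] = [[0.1446, -0.1446],
 [-0.1446, 1.6446]].

Step 4 — quadratic form (x̄ - mu_0)^T · S^{-1} · (x̄ - mu_0):
  S^{-1} · (x̄ - mu_0) = (0.3976, -7.8976),
  (x̄ - mu_0)^T · [...] = (-2.25)·(0.3976) + (-5)·(-7.8976) = 38.5934.

Step 5 — scale by n: T² = 4 · 38.5934 = 154.3735.

T² ≈ 154.3735


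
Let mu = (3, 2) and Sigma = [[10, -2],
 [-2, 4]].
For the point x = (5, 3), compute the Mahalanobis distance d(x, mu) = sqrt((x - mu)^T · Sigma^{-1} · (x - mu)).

Step 1 — centre the observation: (x - mu) = (2, 1).

Step 2 — invert Sigma. det(Sigma) = 10·4 - (-2)² = 36.
  Sigma^{-1} = (1/det) · [[d, -b], [-b, a]] = [[0.1111, 0.0556],
 [0.0556, 0.2778]].

Step 3 — form the quadratic (x - mu)^T · Sigma^{-1} · (x - mu):
  Sigma^{-1} · (x - mu) = (0.2778, 0.3889).
  (x - mu)^T · [Sigma^{-1} · (x - mu)] = (2)·(0.2778) + (1)·(0.3889) = 0.9444.

Step 4 — take square root: d = √(0.9444) ≈ 0.9718.

d(x, mu) = √(0.9444) ≈ 0.9718


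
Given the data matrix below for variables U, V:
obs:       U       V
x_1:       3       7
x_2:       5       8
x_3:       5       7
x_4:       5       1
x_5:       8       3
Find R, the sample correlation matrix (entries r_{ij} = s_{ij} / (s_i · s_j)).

Step 1 — column means:
  mean(U) = (3 + 5 + 5 + 5 + 8) / 5 = 26/5 = 5.2
  mean(V) = (7 + 8 + 7 + 1 + 3) / 5 = 26/5 = 5.2

Step 2 — sample variances and covariances s[i,j] = (1/(n-1)) · Σ_k (x_{k,i} - mean_i) · (x_{k,j} - mean_j), with n-1 = 4:
  s[U,U] = ((-2.2)·(-2.2) + (-0.2)·(-0.2) + (-0.2)·(-0.2) + (-0.2)·(-0.2) + (2.8)·(2.8)) / 4 = 12.8/4 = 3.2
  s[U,V] = ((-2.2)·(1.8) + (-0.2)·(2.8) + (-0.2)·(1.8) + (-0.2)·(-4.2) + (2.8)·(-2.2)) / 4 = -10.2/4 = -2.55
  s[V,V] = ((1.8)·(1.8) + (2.8)·(2.8) + (1.8)·(1.8) + (-4.2)·(-4.2) + (-2.2)·(-2.2)) / 4 = 36.8/4 = 9.2
  Sample standard deviations s_i = √(s[i,i]):
  s(U) = √(3.2) = 1.7889
  s(V) = √(9.2) = 3.0332

Step 3 — r_{ij} = s_{ij} / (s_i · s_j):
  r[U,U] = 1 (diagonal).
  r[U,V] = -2.55 / (1.7889 · 3.0332) = -2.55 / 5.4259 = -0.47
  r[V,V] = 1 (diagonal).

R is symmetric with unit diagonal. Assembling:

R = [[1, -0.47],
 [-0.47, 1]]
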